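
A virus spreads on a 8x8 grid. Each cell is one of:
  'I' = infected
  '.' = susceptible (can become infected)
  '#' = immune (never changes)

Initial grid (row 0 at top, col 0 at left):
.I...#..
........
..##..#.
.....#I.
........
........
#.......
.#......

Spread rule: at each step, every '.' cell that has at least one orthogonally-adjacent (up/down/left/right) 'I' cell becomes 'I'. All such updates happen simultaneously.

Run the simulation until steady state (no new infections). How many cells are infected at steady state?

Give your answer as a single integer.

Answer: 56

Derivation:
Step 0 (initial): 2 infected
Step 1: +5 new -> 7 infected
Step 2: +8 new -> 15 infected
Step 3: +9 new -> 24 infected
Step 4: +12 new -> 36 infected
Step 5: +11 new -> 47 infected
Step 6: +6 new -> 53 infected
Step 7: +2 new -> 55 infected
Step 8: +1 new -> 56 infected
Step 9: +0 new -> 56 infected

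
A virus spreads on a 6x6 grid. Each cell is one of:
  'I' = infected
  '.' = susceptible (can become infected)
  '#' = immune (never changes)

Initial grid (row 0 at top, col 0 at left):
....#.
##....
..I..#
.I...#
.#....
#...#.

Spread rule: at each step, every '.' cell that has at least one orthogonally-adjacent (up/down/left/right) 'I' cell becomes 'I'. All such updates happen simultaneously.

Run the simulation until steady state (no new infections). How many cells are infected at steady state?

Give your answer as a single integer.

Step 0 (initial): 2 infected
Step 1: +5 new -> 7 infected
Step 2: +7 new -> 14 infected
Step 3: +6 new -> 20 infected
Step 4: +5 new -> 25 infected
Step 5: +2 new -> 27 infected
Step 6: +1 new -> 28 infected
Step 7: +0 new -> 28 infected

Answer: 28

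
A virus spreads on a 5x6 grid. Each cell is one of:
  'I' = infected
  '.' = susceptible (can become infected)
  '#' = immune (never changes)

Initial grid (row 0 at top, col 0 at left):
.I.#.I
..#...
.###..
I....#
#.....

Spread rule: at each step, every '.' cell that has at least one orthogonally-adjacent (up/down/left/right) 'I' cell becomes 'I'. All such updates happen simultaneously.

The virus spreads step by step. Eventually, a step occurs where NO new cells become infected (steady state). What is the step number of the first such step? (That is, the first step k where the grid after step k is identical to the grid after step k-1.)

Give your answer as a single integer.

Step 0 (initial): 3 infected
Step 1: +7 new -> 10 infected
Step 2: +5 new -> 15 infected
Step 3: +4 new -> 19 infected
Step 4: +2 new -> 21 infected
Step 5: +1 new -> 22 infected
Step 6: +1 new -> 23 infected
Step 7: +0 new -> 23 infected

Answer: 7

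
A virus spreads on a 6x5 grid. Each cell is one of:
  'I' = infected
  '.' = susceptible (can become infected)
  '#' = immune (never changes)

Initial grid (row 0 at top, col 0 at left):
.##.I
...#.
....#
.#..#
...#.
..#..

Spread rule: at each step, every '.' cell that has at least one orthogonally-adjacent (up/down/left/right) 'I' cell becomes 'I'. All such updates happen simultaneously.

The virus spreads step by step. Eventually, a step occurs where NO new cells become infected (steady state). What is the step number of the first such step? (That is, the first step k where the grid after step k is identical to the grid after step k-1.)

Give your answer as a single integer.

Answer: 2

Derivation:
Step 0 (initial): 1 infected
Step 1: +2 new -> 3 infected
Step 2: +0 new -> 3 infected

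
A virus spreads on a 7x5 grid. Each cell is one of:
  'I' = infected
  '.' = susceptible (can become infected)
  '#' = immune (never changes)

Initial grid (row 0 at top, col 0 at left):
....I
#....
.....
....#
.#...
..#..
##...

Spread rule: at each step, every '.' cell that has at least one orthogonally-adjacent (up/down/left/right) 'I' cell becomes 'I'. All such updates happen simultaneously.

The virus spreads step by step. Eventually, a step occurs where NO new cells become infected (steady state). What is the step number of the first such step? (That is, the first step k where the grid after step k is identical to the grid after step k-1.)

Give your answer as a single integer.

Step 0 (initial): 1 infected
Step 1: +2 new -> 3 infected
Step 2: +3 new -> 6 infected
Step 3: +3 new -> 9 infected
Step 4: +4 new -> 13 infected
Step 5: +3 new -> 16 infected
Step 6: +5 new -> 21 infected
Step 7: +3 new -> 24 infected
Step 8: +3 new -> 27 infected
Step 9: +1 new -> 28 infected
Step 10: +1 new -> 29 infected
Step 11: +0 new -> 29 infected

Answer: 11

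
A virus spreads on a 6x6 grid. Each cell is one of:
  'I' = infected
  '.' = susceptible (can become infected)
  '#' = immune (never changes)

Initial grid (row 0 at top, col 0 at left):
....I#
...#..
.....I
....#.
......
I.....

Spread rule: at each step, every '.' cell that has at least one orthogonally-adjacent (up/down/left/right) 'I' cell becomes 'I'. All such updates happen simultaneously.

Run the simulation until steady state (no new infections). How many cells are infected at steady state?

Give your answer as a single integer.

Answer: 33

Derivation:
Step 0 (initial): 3 infected
Step 1: +7 new -> 10 infected
Step 2: +6 new -> 16 infected
Step 3: +10 new -> 26 infected
Step 4: +7 new -> 33 infected
Step 5: +0 new -> 33 infected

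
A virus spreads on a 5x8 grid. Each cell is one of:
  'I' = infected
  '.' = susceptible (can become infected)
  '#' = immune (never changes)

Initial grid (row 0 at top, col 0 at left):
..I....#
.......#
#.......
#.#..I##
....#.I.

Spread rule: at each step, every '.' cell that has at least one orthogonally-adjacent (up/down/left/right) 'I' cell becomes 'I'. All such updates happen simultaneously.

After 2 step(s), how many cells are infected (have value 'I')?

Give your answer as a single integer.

Answer: 19

Derivation:
Step 0 (initial): 3 infected
Step 1: +7 new -> 10 infected
Step 2: +9 new -> 19 infected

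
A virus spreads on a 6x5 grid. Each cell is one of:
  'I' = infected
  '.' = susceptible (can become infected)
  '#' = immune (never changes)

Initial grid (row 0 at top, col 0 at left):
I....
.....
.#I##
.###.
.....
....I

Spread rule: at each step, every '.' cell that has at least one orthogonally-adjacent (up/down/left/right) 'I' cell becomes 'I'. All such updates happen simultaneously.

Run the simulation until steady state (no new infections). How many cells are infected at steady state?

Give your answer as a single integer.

Step 0 (initial): 3 infected
Step 1: +5 new -> 8 infected
Step 2: +7 new -> 15 infected
Step 3: +5 new -> 20 infected
Step 4: +4 new -> 24 infected
Step 5: +0 new -> 24 infected

Answer: 24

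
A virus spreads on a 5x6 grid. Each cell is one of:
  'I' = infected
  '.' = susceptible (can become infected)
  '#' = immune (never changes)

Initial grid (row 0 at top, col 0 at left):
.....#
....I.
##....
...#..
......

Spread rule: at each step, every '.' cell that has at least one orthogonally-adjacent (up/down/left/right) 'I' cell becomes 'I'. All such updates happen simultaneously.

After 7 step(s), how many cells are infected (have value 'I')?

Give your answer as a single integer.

Answer: 26

Derivation:
Step 0 (initial): 1 infected
Step 1: +4 new -> 5 infected
Step 2: +5 new -> 10 infected
Step 3: +5 new -> 15 infected
Step 4: +5 new -> 20 infected
Step 5: +3 new -> 23 infected
Step 6: +2 new -> 25 infected
Step 7: +1 new -> 26 infected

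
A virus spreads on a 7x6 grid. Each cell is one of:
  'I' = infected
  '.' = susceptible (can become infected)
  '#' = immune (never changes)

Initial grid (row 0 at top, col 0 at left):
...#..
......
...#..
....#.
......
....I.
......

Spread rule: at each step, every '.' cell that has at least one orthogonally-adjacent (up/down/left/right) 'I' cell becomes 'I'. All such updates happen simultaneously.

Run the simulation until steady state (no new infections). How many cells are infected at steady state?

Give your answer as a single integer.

Step 0 (initial): 1 infected
Step 1: +4 new -> 5 infected
Step 2: +5 new -> 10 infected
Step 3: +5 new -> 15 infected
Step 4: +5 new -> 20 infected
Step 5: +6 new -> 26 infected
Step 6: +5 new -> 31 infected
Step 7: +5 new -> 36 infected
Step 8: +2 new -> 38 infected
Step 9: +1 new -> 39 infected
Step 10: +0 new -> 39 infected

Answer: 39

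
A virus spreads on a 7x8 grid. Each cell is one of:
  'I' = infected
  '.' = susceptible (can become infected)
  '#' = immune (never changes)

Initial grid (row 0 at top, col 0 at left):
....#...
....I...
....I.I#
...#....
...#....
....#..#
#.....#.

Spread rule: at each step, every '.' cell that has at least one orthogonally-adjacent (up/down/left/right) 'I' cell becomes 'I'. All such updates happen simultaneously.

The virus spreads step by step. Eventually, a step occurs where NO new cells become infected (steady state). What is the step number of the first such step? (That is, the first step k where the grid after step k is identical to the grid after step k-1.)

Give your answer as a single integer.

Step 0 (initial): 3 infected
Step 1: +7 new -> 10 infected
Step 2: +10 new -> 20 infected
Step 3: +8 new -> 28 infected
Step 4: +6 new -> 34 infected
Step 5: +5 new -> 39 infected
Step 6: +5 new -> 44 infected
Step 7: +3 new -> 47 infected
Step 8: +0 new -> 47 infected

Answer: 8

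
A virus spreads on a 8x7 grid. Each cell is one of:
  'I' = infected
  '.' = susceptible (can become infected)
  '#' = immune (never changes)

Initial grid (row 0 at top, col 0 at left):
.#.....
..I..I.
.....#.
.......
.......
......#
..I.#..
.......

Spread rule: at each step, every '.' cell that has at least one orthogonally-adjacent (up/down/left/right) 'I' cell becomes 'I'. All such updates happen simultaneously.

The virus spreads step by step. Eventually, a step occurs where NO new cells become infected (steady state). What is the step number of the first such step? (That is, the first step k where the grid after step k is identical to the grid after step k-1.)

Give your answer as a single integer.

Answer: 7

Derivation:
Step 0 (initial): 3 infected
Step 1: +11 new -> 14 infected
Step 2: +15 new -> 29 infected
Step 3: +12 new -> 41 infected
Step 4: +7 new -> 48 infected
Step 5: +3 new -> 51 infected
Step 6: +1 new -> 52 infected
Step 7: +0 new -> 52 infected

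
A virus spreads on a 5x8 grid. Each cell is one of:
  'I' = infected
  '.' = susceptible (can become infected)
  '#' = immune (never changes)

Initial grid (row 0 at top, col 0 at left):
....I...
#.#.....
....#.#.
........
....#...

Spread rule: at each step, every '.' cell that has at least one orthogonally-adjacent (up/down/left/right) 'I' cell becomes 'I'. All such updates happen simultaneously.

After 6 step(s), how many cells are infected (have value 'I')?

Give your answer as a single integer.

Step 0 (initial): 1 infected
Step 1: +3 new -> 4 infected
Step 2: +4 new -> 8 infected
Step 3: +5 new -> 13 infected
Step 4: +6 new -> 19 infected
Step 5: +7 new -> 26 infected
Step 6: +5 new -> 31 infected

Answer: 31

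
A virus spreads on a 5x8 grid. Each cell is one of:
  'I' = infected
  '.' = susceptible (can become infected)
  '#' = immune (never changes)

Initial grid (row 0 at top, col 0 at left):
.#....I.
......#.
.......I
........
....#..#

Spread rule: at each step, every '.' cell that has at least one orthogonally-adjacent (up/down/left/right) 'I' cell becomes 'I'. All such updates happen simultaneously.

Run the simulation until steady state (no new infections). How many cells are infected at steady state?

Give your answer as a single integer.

Answer: 36

Derivation:
Step 0 (initial): 2 infected
Step 1: +5 new -> 7 infected
Step 2: +4 new -> 11 infected
Step 3: +5 new -> 16 infected
Step 4: +5 new -> 21 infected
Step 5: +3 new -> 24 infected
Step 6: +4 new -> 28 infected
Step 7: +4 new -> 32 infected
Step 8: +3 new -> 35 infected
Step 9: +1 new -> 36 infected
Step 10: +0 new -> 36 infected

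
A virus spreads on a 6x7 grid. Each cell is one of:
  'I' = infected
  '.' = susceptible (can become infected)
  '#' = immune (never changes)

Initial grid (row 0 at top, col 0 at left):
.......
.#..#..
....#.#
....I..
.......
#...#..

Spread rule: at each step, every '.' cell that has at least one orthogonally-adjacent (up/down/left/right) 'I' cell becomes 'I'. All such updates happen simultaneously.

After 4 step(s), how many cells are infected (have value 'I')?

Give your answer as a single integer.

Answer: 27

Derivation:
Step 0 (initial): 1 infected
Step 1: +3 new -> 4 infected
Step 2: +6 new -> 10 infected
Step 3: +8 new -> 18 infected
Step 4: +9 new -> 27 infected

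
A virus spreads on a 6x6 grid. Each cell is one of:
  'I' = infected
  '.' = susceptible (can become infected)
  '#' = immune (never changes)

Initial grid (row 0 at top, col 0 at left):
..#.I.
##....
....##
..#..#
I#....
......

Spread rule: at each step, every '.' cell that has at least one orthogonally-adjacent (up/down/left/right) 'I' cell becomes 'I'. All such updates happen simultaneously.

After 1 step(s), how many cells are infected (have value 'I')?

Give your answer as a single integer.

Answer: 7

Derivation:
Step 0 (initial): 2 infected
Step 1: +5 new -> 7 infected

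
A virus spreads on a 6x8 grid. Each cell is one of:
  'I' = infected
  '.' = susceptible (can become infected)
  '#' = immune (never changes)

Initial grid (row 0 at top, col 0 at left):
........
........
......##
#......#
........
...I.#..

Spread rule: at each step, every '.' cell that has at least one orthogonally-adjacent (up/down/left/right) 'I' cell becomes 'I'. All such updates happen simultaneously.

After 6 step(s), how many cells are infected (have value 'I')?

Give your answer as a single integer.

Step 0 (initial): 1 infected
Step 1: +3 new -> 4 infected
Step 2: +4 new -> 8 infected
Step 3: +6 new -> 14 infected
Step 4: +7 new -> 21 infected
Step 5: +8 new -> 29 infected
Step 6: +6 new -> 35 infected

Answer: 35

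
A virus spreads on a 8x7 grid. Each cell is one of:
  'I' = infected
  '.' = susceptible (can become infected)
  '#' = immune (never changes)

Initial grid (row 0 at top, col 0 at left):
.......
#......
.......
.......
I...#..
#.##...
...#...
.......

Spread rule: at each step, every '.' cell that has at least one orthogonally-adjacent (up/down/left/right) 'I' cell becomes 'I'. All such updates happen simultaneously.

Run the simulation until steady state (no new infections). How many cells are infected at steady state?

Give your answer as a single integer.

Step 0 (initial): 1 infected
Step 1: +2 new -> 3 infected
Step 2: +4 new -> 7 infected
Step 3: +4 new -> 11 infected
Step 4: +6 new -> 17 infected
Step 5: +6 new -> 23 infected
Step 6: +6 new -> 29 infected
Step 7: +6 new -> 35 infected
Step 8: +7 new -> 42 infected
Step 9: +6 new -> 48 infected
Step 10: +2 new -> 50 infected
Step 11: +0 new -> 50 infected

Answer: 50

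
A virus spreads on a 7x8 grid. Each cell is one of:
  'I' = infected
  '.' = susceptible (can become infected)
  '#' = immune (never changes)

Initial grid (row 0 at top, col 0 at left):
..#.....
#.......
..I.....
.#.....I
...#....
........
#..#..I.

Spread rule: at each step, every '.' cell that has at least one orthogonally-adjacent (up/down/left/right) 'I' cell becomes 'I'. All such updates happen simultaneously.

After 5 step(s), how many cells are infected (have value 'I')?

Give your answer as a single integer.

Step 0 (initial): 3 infected
Step 1: +10 new -> 13 infected
Step 2: +13 new -> 26 infected
Step 3: +12 new -> 38 infected
Step 4: +9 new -> 47 infected
Step 5: +3 new -> 50 infected

Answer: 50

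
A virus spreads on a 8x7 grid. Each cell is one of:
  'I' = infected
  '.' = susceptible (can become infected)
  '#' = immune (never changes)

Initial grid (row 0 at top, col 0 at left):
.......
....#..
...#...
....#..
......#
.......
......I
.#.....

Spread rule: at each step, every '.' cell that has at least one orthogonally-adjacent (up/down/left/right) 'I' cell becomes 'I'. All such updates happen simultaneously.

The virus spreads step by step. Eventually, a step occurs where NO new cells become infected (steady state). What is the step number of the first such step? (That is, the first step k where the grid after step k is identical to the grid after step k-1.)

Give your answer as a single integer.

Answer: 13

Derivation:
Step 0 (initial): 1 infected
Step 1: +3 new -> 4 infected
Step 2: +3 new -> 7 infected
Step 3: +4 new -> 11 infected
Step 4: +5 new -> 16 infected
Step 5: +6 new -> 22 infected
Step 6: +7 new -> 29 infected
Step 7: +6 new -> 35 infected
Step 8: +5 new -> 40 infected
Step 9: +4 new -> 44 infected
Step 10: +4 new -> 48 infected
Step 11: +2 new -> 50 infected
Step 12: +1 new -> 51 infected
Step 13: +0 new -> 51 infected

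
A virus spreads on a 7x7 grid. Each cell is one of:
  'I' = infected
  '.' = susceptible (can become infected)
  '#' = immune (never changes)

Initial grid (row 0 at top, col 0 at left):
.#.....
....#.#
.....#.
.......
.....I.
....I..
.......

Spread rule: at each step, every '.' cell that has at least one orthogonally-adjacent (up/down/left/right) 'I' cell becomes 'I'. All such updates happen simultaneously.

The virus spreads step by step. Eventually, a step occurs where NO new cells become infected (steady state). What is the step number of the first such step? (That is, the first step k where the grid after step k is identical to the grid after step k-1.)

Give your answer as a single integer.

Answer: 10

Derivation:
Step 0 (initial): 2 infected
Step 1: +6 new -> 8 infected
Step 2: +7 new -> 15 infected
Step 3: +7 new -> 22 infected
Step 4: +5 new -> 27 infected
Step 5: +5 new -> 32 infected
Step 6: +4 new -> 36 infected
Step 7: +4 new -> 40 infected
Step 8: +2 new -> 42 infected
Step 9: +3 new -> 45 infected
Step 10: +0 new -> 45 infected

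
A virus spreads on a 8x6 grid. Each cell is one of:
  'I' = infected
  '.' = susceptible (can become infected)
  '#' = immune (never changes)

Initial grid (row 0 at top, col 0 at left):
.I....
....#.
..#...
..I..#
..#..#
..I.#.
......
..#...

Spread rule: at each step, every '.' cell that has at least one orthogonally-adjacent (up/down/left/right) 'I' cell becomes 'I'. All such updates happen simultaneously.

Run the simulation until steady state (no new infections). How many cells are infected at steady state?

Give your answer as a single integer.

Step 0 (initial): 3 infected
Step 1: +8 new -> 11 infected
Step 2: +12 new -> 23 infected
Step 3: +10 new -> 33 infected
Step 4: +5 new -> 38 infected
Step 5: +3 new -> 41 infected
Step 6: +0 new -> 41 infected

Answer: 41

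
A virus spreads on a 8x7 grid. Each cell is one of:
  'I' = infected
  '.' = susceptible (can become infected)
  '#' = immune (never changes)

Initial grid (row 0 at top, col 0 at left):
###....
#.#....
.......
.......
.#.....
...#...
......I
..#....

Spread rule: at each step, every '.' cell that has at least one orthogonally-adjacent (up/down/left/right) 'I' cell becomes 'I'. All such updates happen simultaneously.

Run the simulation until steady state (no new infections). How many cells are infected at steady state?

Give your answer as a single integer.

Answer: 48

Derivation:
Step 0 (initial): 1 infected
Step 1: +3 new -> 4 infected
Step 2: +4 new -> 8 infected
Step 3: +5 new -> 13 infected
Step 4: +5 new -> 18 infected
Step 5: +6 new -> 24 infected
Step 6: +8 new -> 32 infected
Step 7: +6 new -> 38 infected
Step 8: +5 new -> 43 infected
Step 9: +3 new -> 46 infected
Step 10: +2 new -> 48 infected
Step 11: +0 new -> 48 infected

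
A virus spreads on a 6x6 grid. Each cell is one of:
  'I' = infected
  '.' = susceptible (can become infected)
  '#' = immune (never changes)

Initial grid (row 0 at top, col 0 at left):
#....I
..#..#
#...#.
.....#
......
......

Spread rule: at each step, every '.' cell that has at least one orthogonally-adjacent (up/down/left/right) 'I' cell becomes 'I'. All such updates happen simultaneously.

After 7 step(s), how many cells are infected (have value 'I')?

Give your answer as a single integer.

Step 0 (initial): 1 infected
Step 1: +1 new -> 2 infected
Step 2: +2 new -> 4 infected
Step 3: +2 new -> 6 infected
Step 4: +2 new -> 8 infected
Step 5: +3 new -> 11 infected
Step 6: +5 new -> 16 infected
Step 7: +4 new -> 20 infected

Answer: 20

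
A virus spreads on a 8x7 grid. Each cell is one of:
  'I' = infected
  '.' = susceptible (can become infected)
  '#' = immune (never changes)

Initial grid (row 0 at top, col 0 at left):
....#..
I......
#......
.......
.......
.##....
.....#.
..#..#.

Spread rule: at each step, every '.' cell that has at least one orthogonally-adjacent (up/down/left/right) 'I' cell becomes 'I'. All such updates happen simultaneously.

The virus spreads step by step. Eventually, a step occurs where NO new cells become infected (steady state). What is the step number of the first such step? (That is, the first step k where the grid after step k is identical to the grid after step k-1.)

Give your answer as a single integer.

Answer: 13

Derivation:
Step 0 (initial): 1 infected
Step 1: +2 new -> 3 infected
Step 2: +3 new -> 6 infected
Step 3: +4 new -> 10 infected
Step 4: +6 new -> 16 infected
Step 5: +5 new -> 21 infected
Step 6: +6 new -> 27 infected
Step 7: +6 new -> 33 infected
Step 8: +6 new -> 39 infected
Step 9: +6 new -> 45 infected
Step 10: +2 new -> 47 infected
Step 11: +1 new -> 48 infected
Step 12: +1 new -> 49 infected
Step 13: +0 new -> 49 infected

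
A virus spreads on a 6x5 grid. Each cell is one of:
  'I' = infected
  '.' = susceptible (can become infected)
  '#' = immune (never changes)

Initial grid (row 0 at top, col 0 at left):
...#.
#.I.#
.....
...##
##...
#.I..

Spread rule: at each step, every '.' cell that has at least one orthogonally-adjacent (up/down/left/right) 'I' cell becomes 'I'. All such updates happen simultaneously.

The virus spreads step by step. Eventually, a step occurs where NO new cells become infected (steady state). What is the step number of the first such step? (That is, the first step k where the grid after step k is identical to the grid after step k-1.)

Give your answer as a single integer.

Answer: 5

Derivation:
Step 0 (initial): 2 infected
Step 1: +7 new -> 9 infected
Step 2: +6 new -> 15 infected
Step 3: +5 new -> 20 infected
Step 4: +1 new -> 21 infected
Step 5: +0 new -> 21 infected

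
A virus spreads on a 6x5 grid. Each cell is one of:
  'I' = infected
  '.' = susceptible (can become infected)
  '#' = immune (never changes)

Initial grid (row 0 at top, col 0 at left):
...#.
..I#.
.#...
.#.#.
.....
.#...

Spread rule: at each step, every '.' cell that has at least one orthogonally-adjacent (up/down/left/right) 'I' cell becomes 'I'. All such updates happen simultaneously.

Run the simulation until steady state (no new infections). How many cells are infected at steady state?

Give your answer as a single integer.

Step 0 (initial): 1 infected
Step 1: +3 new -> 4 infected
Step 2: +4 new -> 8 infected
Step 3: +4 new -> 12 infected
Step 4: +6 new -> 18 infected
Step 5: +4 new -> 22 infected
Step 6: +2 new -> 24 infected
Step 7: +0 new -> 24 infected

Answer: 24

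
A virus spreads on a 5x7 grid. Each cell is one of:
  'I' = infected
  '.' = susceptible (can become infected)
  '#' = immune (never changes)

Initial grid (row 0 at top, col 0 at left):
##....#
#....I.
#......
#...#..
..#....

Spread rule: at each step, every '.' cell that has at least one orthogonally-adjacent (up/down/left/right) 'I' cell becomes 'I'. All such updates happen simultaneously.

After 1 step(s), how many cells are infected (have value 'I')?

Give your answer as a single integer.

Step 0 (initial): 1 infected
Step 1: +4 new -> 5 infected

Answer: 5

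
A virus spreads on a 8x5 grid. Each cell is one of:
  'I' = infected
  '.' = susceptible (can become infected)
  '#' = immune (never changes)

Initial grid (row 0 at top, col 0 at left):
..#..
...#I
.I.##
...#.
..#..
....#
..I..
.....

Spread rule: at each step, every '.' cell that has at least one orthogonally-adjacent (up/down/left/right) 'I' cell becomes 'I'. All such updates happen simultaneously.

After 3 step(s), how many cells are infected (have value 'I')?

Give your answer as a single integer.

Answer: 31

Derivation:
Step 0 (initial): 3 infected
Step 1: +9 new -> 12 infected
Step 2: +13 new -> 25 infected
Step 3: +6 new -> 31 infected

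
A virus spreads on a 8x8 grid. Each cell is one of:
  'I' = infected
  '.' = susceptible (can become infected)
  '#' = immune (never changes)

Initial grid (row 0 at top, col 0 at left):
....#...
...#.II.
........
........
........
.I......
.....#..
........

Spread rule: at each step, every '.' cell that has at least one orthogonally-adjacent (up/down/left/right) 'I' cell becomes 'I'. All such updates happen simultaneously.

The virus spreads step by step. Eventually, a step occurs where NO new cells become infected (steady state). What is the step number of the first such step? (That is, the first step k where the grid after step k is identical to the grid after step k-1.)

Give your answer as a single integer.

Step 0 (initial): 3 infected
Step 1: +10 new -> 13 infected
Step 2: +12 new -> 25 infected
Step 3: +13 new -> 38 infected
Step 4: +10 new -> 48 infected
Step 5: +6 new -> 54 infected
Step 6: +5 new -> 59 infected
Step 7: +2 new -> 61 infected
Step 8: +0 new -> 61 infected

Answer: 8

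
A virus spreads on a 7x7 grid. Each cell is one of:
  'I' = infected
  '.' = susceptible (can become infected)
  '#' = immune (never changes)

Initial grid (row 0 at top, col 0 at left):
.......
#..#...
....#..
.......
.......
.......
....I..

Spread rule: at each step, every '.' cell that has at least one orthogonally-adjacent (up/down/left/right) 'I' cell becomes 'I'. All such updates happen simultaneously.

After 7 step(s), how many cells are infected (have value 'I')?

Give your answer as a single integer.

Step 0 (initial): 1 infected
Step 1: +3 new -> 4 infected
Step 2: +5 new -> 9 infected
Step 3: +6 new -> 15 infected
Step 4: +6 new -> 21 infected
Step 5: +6 new -> 27 infected
Step 6: +5 new -> 32 infected
Step 7: +6 new -> 38 infected

Answer: 38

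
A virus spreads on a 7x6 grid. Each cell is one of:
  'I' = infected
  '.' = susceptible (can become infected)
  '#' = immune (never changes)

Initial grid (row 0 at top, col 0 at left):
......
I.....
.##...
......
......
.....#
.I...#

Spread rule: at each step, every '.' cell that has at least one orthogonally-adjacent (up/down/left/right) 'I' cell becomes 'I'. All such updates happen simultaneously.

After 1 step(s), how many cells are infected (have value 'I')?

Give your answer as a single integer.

Answer: 8

Derivation:
Step 0 (initial): 2 infected
Step 1: +6 new -> 8 infected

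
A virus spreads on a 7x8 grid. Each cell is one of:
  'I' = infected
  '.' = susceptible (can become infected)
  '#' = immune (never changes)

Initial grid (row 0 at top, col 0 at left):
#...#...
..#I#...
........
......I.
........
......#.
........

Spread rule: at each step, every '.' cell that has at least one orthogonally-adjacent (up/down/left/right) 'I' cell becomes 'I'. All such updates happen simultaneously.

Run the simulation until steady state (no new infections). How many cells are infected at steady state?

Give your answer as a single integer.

Answer: 51

Derivation:
Step 0 (initial): 2 infected
Step 1: +6 new -> 8 infected
Step 2: +10 new -> 18 infected
Step 3: +10 new -> 28 infected
Step 4: +10 new -> 38 infected
Step 5: +7 new -> 45 infected
Step 6: +3 new -> 48 infected
Step 7: +2 new -> 50 infected
Step 8: +1 new -> 51 infected
Step 9: +0 new -> 51 infected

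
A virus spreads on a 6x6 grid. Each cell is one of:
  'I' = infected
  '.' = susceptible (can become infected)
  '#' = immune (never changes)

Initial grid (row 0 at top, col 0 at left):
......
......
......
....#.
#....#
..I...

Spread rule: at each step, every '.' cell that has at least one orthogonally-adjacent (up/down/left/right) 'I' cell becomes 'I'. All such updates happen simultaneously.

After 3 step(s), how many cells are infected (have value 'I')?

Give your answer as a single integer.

Answer: 14

Derivation:
Step 0 (initial): 1 infected
Step 1: +3 new -> 4 infected
Step 2: +5 new -> 9 infected
Step 3: +5 new -> 14 infected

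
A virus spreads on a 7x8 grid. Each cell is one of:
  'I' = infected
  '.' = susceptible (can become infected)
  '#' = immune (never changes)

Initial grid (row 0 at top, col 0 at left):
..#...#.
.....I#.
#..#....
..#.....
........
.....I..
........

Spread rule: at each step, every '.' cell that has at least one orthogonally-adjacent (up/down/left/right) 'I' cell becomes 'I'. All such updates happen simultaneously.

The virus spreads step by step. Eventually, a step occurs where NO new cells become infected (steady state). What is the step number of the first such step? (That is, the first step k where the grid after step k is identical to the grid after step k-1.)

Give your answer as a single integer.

Step 0 (initial): 2 infected
Step 1: +7 new -> 9 infected
Step 2: +11 new -> 20 infected
Step 3: +10 new -> 30 infected
Step 4: +8 new -> 38 infected
Step 5: +7 new -> 45 infected
Step 6: +4 new -> 49 infected
Step 7: +1 new -> 50 infected
Step 8: +0 new -> 50 infected

Answer: 8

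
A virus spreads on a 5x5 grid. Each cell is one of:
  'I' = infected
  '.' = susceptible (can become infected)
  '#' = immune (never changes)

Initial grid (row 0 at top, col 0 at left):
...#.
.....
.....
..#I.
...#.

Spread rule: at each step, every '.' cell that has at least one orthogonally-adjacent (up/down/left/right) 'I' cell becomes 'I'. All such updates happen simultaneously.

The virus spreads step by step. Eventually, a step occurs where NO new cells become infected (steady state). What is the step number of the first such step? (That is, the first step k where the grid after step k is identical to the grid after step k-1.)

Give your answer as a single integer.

Step 0 (initial): 1 infected
Step 1: +2 new -> 3 infected
Step 2: +4 new -> 7 infected
Step 3: +3 new -> 10 infected
Step 4: +5 new -> 15 infected
Step 5: +4 new -> 19 infected
Step 6: +3 new -> 22 infected
Step 7: +0 new -> 22 infected

Answer: 7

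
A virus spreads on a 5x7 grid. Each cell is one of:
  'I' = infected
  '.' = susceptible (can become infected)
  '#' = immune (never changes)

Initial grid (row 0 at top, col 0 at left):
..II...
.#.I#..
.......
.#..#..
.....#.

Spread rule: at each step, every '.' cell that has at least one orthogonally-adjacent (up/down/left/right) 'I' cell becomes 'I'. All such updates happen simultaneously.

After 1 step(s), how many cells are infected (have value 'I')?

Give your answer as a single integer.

Answer: 7

Derivation:
Step 0 (initial): 3 infected
Step 1: +4 new -> 7 infected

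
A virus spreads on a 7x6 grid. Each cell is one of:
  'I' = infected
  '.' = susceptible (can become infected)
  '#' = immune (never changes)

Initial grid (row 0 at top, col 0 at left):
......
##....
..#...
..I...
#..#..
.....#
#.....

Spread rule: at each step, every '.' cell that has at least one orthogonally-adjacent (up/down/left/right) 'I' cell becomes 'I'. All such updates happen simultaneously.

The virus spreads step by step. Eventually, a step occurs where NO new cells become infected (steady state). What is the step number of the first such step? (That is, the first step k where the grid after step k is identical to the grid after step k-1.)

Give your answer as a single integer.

Answer: 8

Derivation:
Step 0 (initial): 1 infected
Step 1: +3 new -> 4 infected
Step 2: +6 new -> 10 infected
Step 3: +8 new -> 18 infected
Step 4: +9 new -> 27 infected
Step 5: +4 new -> 31 infected
Step 6: +3 new -> 34 infected
Step 7: +1 new -> 35 infected
Step 8: +0 new -> 35 infected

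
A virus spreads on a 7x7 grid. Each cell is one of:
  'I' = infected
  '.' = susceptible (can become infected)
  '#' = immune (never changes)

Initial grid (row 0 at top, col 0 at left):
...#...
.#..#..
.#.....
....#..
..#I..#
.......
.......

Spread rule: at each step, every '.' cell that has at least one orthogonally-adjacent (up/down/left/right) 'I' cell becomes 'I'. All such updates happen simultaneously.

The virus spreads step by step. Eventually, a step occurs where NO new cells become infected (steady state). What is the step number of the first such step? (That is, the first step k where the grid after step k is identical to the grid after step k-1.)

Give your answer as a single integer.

Step 0 (initial): 1 infected
Step 1: +3 new -> 4 infected
Step 2: +6 new -> 10 infected
Step 3: +9 new -> 19 infected
Step 4: +9 new -> 28 infected
Step 5: +7 new -> 35 infected
Step 6: +4 new -> 39 infected
Step 7: +3 new -> 42 infected
Step 8: +0 new -> 42 infected

Answer: 8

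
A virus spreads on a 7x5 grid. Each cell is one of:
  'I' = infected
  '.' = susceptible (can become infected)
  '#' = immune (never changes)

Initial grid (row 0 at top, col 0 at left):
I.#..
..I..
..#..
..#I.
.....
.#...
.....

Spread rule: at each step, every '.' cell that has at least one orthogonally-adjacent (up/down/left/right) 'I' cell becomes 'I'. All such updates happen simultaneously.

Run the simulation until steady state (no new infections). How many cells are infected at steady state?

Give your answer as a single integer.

Step 0 (initial): 3 infected
Step 1: +7 new -> 10 infected
Step 2: +8 new -> 18 infected
Step 3: +7 new -> 25 infected
Step 4: +3 new -> 28 infected
Step 5: +2 new -> 30 infected
Step 6: +1 new -> 31 infected
Step 7: +0 new -> 31 infected

Answer: 31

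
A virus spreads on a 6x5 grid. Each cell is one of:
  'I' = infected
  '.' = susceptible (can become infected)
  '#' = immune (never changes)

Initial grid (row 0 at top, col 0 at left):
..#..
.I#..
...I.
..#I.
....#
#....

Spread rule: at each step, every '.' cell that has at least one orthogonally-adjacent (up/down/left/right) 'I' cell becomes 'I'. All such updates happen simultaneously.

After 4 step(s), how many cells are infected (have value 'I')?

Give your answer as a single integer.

Step 0 (initial): 3 infected
Step 1: +8 new -> 11 infected
Step 2: +7 new -> 18 infected
Step 3: +5 new -> 23 infected
Step 4: +2 new -> 25 infected

Answer: 25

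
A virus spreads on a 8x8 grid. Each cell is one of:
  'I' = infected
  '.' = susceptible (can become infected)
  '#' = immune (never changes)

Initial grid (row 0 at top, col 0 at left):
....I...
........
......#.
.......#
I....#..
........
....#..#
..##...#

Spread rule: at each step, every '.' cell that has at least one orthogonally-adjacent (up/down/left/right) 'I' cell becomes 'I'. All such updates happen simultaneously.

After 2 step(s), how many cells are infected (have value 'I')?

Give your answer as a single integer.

Answer: 18

Derivation:
Step 0 (initial): 2 infected
Step 1: +6 new -> 8 infected
Step 2: +10 new -> 18 infected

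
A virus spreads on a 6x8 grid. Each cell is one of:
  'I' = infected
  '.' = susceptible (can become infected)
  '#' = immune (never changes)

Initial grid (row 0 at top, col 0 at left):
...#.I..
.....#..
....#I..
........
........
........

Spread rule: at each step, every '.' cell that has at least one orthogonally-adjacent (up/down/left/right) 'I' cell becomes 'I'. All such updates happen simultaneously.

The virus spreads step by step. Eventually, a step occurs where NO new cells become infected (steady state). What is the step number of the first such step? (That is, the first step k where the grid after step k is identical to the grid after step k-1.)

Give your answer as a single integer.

Answer: 9

Derivation:
Step 0 (initial): 2 infected
Step 1: +4 new -> 6 infected
Step 2: +7 new -> 13 infected
Step 3: +7 new -> 20 infected
Step 4: +7 new -> 27 infected
Step 5: +7 new -> 34 infected
Step 6: +6 new -> 40 infected
Step 7: +4 new -> 44 infected
Step 8: +1 new -> 45 infected
Step 9: +0 new -> 45 infected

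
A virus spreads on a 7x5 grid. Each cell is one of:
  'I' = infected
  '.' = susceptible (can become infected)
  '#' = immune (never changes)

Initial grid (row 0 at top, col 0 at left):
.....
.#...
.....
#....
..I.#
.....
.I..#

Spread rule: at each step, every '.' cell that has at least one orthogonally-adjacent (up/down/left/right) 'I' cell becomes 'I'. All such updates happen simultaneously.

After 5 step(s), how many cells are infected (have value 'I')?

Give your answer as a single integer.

Step 0 (initial): 2 infected
Step 1: +7 new -> 9 infected
Step 2: +7 new -> 16 infected
Step 3: +5 new -> 21 infected
Step 4: +4 new -> 25 infected
Step 5: +4 new -> 29 infected

Answer: 29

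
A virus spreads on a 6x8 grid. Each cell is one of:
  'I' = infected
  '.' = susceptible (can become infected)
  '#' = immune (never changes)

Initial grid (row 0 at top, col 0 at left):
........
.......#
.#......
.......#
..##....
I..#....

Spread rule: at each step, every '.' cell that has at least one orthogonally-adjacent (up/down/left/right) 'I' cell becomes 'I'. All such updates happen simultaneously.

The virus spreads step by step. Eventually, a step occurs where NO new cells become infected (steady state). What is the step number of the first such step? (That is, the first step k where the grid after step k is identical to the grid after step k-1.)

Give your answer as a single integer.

Answer: 13

Derivation:
Step 0 (initial): 1 infected
Step 1: +2 new -> 3 infected
Step 2: +3 new -> 6 infected
Step 3: +2 new -> 8 infected
Step 4: +2 new -> 10 infected
Step 5: +4 new -> 14 infected
Step 6: +4 new -> 18 infected
Step 7: +5 new -> 23 infected
Step 8: +6 new -> 29 infected
Step 9: +5 new -> 34 infected
Step 10: +5 new -> 39 infected
Step 11: +2 new -> 41 infected
Step 12: +1 new -> 42 infected
Step 13: +0 new -> 42 infected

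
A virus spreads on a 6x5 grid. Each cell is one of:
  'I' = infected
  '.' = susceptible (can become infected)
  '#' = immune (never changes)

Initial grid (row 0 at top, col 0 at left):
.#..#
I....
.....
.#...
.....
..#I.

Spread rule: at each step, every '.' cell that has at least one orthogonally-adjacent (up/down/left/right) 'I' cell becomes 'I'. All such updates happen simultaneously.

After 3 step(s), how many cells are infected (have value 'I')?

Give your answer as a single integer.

Step 0 (initial): 2 infected
Step 1: +5 new -> 7 infected
Step 2: +6 new -> 13 infected
Step 3: +8 new -> 21 infected

Answer: 21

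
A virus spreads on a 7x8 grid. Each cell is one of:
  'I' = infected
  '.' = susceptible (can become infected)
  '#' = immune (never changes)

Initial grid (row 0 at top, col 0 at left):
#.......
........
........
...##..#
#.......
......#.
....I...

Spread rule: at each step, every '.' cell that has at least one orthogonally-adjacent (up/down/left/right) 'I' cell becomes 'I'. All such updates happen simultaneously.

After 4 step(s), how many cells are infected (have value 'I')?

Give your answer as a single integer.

Answer: 20

Derivation:
Step 0 (initial): 1 infected
Step 1: +3 new -> 4 infected
Step 2: +5 new -> 9 infected
Step 3: +5 new -> 14 infected
Step 4: +6 new -> 20 infected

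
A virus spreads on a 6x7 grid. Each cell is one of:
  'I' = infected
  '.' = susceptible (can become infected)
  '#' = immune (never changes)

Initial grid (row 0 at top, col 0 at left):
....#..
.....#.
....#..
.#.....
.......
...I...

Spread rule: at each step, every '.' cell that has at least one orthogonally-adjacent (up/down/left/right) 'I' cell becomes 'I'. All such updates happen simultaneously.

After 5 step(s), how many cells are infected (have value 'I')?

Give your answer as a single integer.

Answer: 28

Derivation:
Step 0 (initial): 1 infected
Step 1: +3 new -> 4 infected
Step 2: +5 new -> 9 infected
Step 3: +7 new -> 16 infected
Step 4: +5 new -> 21 infected
Step 5: +7 new -> 28 infected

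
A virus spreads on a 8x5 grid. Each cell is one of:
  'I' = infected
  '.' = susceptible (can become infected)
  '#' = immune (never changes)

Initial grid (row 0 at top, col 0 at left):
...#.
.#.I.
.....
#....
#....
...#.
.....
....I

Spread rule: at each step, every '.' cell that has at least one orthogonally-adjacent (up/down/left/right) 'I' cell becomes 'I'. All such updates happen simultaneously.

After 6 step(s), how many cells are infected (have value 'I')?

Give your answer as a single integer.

Answer: 35

Derivation:
Step 0 (initial): 2 infected
Step 1: +5 new -> 7 infected
Step 2: +8 new -> 15 infected
Step 3: +8 new -> 23 infected
Step 4: +7 new -> 30 infected
Step 5: +4 new -> 34 infected
Step 6: +1 new -> 35 infected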